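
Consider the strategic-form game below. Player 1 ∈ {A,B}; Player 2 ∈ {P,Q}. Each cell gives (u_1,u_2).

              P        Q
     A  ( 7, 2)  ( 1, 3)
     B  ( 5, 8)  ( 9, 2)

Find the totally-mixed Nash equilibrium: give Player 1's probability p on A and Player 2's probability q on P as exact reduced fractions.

p=6/7, q=4/5

P1 indiff ⇒ q·7+(1-q)·1 = q·5+(1-q)·9 ⇒ q(2) = (1-q)(8) ⇒ q = 4/5
P2 indiff ⇒ p·2+(1-p)·8 = p·3+(1-p)·2 ⇒ p(-1) = (1-p)(-6) ⇒ p = 6/7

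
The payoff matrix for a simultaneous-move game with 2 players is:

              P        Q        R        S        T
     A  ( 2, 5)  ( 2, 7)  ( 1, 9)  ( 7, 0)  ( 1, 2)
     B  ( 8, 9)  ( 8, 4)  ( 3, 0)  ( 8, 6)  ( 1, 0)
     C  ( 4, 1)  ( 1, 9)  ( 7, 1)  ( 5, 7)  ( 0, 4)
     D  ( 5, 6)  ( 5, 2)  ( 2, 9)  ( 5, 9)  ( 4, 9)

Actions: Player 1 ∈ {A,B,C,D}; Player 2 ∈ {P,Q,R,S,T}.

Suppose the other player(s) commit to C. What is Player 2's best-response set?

u_2(P vs C) = 1
u_2(Q vs C) = 9
u_2(R vs C) = 1
u_2(S vs C) = 7
u_2(T vs C) = 4
max payoff 9 at {Q}

BR_2 = {Q}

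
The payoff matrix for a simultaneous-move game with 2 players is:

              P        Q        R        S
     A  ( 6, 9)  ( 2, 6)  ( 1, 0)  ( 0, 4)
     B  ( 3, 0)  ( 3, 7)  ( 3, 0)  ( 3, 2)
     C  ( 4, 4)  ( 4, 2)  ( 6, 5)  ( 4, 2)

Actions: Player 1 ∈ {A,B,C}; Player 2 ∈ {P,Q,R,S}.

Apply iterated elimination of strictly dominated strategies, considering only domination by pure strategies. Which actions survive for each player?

P1 drop B (C beats it: P:4>3 Q:4>3 R:6>3 S:4>3)
P2 drop Q (P beats it: A:9>6 C:4>2)
P2 drop S (P beats it: A:9>4 C:4>2)
P1→{A,C} P2→{P,R}

Survivors P1:{A,C} P2:{P,R}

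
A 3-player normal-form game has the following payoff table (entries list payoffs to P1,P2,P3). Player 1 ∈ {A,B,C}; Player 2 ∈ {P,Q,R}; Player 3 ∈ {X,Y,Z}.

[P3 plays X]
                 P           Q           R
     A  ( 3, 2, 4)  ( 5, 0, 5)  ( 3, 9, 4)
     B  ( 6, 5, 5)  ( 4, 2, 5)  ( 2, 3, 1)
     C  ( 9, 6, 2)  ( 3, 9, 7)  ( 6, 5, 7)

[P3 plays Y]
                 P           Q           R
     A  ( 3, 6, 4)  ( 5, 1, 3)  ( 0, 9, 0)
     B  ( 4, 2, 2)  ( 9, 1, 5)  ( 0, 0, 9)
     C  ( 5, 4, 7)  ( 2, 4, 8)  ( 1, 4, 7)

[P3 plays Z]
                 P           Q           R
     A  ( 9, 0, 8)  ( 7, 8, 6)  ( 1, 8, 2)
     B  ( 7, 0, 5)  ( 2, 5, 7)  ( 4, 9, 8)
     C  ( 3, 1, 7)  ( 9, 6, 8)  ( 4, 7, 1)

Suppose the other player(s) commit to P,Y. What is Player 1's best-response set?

u_1(A vs P,Y) = 3
u_1(B vs P,Y) = 4
u_1(C vs P,Y) = 5
max payoff 5 at {C}

P1 best: {C}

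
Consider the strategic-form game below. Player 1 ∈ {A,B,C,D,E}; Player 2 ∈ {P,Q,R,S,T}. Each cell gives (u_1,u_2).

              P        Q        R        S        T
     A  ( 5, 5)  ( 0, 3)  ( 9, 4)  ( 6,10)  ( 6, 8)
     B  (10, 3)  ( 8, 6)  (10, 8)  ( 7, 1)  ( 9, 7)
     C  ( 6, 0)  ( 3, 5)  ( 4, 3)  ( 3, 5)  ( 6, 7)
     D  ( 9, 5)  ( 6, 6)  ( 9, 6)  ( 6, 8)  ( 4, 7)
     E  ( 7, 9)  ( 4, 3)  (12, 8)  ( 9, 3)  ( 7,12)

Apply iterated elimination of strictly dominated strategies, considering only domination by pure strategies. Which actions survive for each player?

P1 drop A (B beats it: P:10>5 Q:8>0 R:10>9 S:7>6 T:9>6)
P1 drop C (B beats it: P:10>6 Q:8>3 R:10>4 S:7>3 T:9>6)
P1 drop D (B beats it: P:10>9 Q:8>6 R:10>9 S:7>6 T:9>4)
P2 drop P (T beats it: B:7>3 E:12>9)
P2 drop Q (R beats it: B:8>6 E:8>3)
P2 drop S (R beats it: B:8>1 E:8>3)
P1→{B,E} P2→{R,T}

Survivors P1:{B,E} P2:{R,T}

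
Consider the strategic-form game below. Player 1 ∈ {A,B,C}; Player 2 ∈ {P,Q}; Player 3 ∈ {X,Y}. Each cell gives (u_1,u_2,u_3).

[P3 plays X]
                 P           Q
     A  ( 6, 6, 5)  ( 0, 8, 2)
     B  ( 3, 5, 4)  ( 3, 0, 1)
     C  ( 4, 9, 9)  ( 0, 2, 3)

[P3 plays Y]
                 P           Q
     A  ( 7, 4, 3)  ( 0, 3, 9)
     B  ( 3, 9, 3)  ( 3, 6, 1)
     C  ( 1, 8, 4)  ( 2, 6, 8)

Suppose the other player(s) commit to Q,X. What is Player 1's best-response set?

argmax u_1 = {B}

u_1(A vs Q,X) = 0
u_1(B vs Q,X) = 3
u_1(C vs Q,X) = 0
max payoff 3 at {B}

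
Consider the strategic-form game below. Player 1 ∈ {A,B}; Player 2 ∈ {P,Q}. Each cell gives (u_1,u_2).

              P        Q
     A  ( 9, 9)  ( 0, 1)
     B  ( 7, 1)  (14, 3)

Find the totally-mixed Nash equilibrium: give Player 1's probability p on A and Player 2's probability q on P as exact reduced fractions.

P1 indiff ⇒ q·9+(1-q)·0 = q·7+(1-q)·14 ⇒ q(2) = (1-q)(14) ⇒ q = 7/8
P2 indiff ⇒ p·9+(1-p)·1 = p·1+(1-p)·3 ⇒ p(8) = (1-p)(2) ⇒ p = 1/5

(p,q) = (1/5, 7/8)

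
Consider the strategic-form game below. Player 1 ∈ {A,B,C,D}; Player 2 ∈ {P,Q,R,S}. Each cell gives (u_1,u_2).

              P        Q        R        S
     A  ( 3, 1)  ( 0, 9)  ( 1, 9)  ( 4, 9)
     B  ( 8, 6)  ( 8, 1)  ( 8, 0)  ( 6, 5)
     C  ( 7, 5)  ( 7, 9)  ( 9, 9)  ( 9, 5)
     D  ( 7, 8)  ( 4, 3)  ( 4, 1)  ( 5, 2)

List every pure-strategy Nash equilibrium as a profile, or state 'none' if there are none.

PSNE = {(B,P), (C,R)}

(A,P): not NE [P1→B gives 8>3; P2→S gives 9>1]
(A,Q): not NE [P1→B gives 8>0]
(A,R): not NE [P1→C gives 9>1]
(A,S): not NE [P1→C gives 9>4]
(B,P): NE
(B,Q): not NE [P2→P gives 6>1]
(B,R): not NE [P1→C gives 9>8; P2→P gives 6>0]
(B,S): not NE [P1→C gives 9>6; P2→P gives 6>5]
(C,P): not NE [P1→B gives 8>7; P2→R gives 9>5]
(C,Q): not NE [P1→B gives 8>7]
(C,R): NE
(C,S): not NE [P2→R gives 9>5]
(D,P): not NE [P1→B gives 8>7]
(D,Q): not NE [P1→B gives 8>4; P2→P gives 8>3]
(D,R): not NE [P1→C gives 9>4; P2→P gives 8>1]
(D,S): not NE [P1→C gives 9>5; P2→P gives 8>2]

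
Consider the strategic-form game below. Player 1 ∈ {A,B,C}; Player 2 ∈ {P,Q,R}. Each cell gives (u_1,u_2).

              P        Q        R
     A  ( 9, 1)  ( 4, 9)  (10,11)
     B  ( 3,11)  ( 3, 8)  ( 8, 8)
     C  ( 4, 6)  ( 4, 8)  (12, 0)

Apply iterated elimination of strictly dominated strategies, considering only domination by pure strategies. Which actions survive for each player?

P1 drop B (A beats it: P:9>3 Q:4>3 R:10>8)
P2 drop P (Q beats it: A:9>1 C:8>6)
P1→{A,C} P2→{Q,R}

Survivors P1:{A,C} P2:{Q,R}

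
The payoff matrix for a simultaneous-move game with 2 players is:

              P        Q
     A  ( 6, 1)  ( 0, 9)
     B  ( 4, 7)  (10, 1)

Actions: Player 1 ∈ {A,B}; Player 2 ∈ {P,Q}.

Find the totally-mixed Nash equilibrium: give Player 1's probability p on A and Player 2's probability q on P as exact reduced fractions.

P1 mixes 3/7 on A; P2 mixes 5/6 on P

P1 indiff ⇒ q·6+(1-q)·0 = q·4+(1-q)·10 ⇒ q(2) = (1-q)(10) ⇒ q = 5/6
P2 indiff ⇒ p·1+(1-p)·7 = p·9+(1-p)·1 ⇒ p(-8) = (1-p)(-6) ⇒ p = 3/7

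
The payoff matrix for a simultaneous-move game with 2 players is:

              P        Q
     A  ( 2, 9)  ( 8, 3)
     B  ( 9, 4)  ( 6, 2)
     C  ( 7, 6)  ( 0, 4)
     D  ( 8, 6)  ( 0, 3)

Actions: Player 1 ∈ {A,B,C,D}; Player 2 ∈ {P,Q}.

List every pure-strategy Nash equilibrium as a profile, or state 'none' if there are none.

(A,P): not NE [P1→B gives 9>2]
(A,Q): not NE [P2→P gives 9>3]
(B,P): NE
(B,Q): not NE [P1→A gives 8>6; P2→P gives 4>2]
(C,P): not NE [P1→B gives 9>7]
(C,Q): not NE [P1→A gives 8>0; P2→P gives 6>4]
(D,P): not NE [P1→B gives 9>8]
(D,Q): not NE [P1→A gives 8>0; P2→P gives 6>3]

Nash profiles: (B,P)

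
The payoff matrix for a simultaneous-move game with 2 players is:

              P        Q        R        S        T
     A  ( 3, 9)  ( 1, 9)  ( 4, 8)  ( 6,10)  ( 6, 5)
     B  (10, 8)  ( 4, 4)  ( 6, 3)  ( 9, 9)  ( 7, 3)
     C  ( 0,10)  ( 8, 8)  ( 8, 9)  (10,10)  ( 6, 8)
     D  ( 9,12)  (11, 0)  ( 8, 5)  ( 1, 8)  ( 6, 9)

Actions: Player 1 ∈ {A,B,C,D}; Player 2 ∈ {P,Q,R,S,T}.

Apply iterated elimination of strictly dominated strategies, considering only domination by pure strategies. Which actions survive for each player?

IESDS → P1:{B,C} P2:{P,S}

P1 drop A (B beats it: P:10>3 Q:4>1 R:6>4 S:9>6 T:7>6)
P2 drop Q (P beats it: B:8>4 C:10>8 D:12>0)
P2 drop R (P beats it: B:8>3 C:10>9 D:12>5)
P1 drop D (B beats it: P:10>9 S:9>1 T:7>6)
P2 drop T (P beats it: B:8>3 C:10>8)
P1→{B,C} P2→{P,S}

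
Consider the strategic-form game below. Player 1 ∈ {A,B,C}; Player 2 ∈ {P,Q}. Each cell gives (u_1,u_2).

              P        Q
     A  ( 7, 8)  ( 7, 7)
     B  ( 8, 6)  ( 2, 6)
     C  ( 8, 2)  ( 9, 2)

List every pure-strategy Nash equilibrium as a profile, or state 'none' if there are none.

(A,P): not NE [P1→C gives 8>7]
(A,Q): not NE [P1→C gives 9>7; P2→P gives 8>7]
(B,P): NE
(B,Q): not NE [P1→C gives 9>2]
(C,P): NE
(C,Q): NE

PSNE = {(B,P), (C,P), (C,Q)}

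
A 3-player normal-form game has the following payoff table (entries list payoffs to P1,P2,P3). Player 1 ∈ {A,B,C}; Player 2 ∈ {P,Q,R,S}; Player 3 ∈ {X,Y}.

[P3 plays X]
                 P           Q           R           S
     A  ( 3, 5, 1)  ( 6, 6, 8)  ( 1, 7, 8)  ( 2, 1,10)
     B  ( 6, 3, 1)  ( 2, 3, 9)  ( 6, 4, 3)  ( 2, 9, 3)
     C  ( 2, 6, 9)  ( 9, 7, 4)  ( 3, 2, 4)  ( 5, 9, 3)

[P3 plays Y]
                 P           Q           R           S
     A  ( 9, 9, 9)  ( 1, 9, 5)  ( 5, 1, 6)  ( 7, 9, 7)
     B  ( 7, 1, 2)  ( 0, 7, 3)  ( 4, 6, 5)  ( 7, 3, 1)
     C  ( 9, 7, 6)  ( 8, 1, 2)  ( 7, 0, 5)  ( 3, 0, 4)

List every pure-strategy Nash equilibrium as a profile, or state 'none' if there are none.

(A,P,X): not NE [P1→B gives 6>3; P2→R gives 7>5; P3→Y gives 9>1]
(A,P,Y): NE
(A,Q,X): not NE [P1→C gives 9>6; P2→R gives 7>6]
(A,Q,Y): not NE [P1→C gives 8>1; P3→X gives 8>5]
(A,R,X): not NE [P1→B gives 6>1]
(A,R,Y): not NE [P1→C gives 7>5; P2→S gives 9>1; P3→X gives 8>6]
(A,S,X): not NE [P1→C gives 5>2; P2→R gives 7>1]
(A,S,Y): not NE [P3→X gives 10>7]
(B,P,X): not NE [P2→S gives 9>3; P3→Y gives 2>1]
(B,P,Y): not NE [P1→C gives 9>7; P2→Q gives 7>1]
(B,Q,X): not NE [P1→C gives 9>2; P2→S gives 9>3]
(B,Q,Y): not NE [P1→C gives 8>0; P3→X gives 9>3]
(B,R,X): not NE [P2→S gives 9>4; P3→Y gives 5>3]
(B,R,Y): not NE [P1→C gives 7>4; P2→Q gives 7>6]
(B,S,X): not NE [P1→C gives 5>2]
(B,S,Y): not NE [P2→Q gives 7>3; P3→X gives 3>1]
(C,P,X): not NE [P1→B gives 6>2; P2→S gives 9>6]
(C,P,Y): not NE [P3→X gives 9>6]
(C,Q,X): not NE [P2→S gives 9>7]
(C,Q,Y): not NE [P2→P gives 7>1; P3→X gives 4>2]
(C,R,X): not NE [P1→B gives 6>3; P2→S gives 9>2; P3→Y gives 5>4]
(C,R,Y): not NE [P2→P gives 7>0]
(C,S,X): not NE [P3→Y gives 4>3]
(C,S,Y): not NE [P1→B gives 7>3; P2→P gives 7>0]

PSNE = {(A,P,Y)}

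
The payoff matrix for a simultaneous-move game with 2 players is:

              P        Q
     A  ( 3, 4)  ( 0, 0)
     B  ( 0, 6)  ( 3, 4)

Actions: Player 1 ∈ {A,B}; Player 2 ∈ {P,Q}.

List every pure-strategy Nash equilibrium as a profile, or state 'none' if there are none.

Nash profiles: (A,P)

(A,P): NE
(A,Q): not NE [P1→B gives 3>0; P2→P gives 4>0]
(B,P): not NE [P1→A gives 3>0]
(B,Q): not NE [P2→P gives 6>4]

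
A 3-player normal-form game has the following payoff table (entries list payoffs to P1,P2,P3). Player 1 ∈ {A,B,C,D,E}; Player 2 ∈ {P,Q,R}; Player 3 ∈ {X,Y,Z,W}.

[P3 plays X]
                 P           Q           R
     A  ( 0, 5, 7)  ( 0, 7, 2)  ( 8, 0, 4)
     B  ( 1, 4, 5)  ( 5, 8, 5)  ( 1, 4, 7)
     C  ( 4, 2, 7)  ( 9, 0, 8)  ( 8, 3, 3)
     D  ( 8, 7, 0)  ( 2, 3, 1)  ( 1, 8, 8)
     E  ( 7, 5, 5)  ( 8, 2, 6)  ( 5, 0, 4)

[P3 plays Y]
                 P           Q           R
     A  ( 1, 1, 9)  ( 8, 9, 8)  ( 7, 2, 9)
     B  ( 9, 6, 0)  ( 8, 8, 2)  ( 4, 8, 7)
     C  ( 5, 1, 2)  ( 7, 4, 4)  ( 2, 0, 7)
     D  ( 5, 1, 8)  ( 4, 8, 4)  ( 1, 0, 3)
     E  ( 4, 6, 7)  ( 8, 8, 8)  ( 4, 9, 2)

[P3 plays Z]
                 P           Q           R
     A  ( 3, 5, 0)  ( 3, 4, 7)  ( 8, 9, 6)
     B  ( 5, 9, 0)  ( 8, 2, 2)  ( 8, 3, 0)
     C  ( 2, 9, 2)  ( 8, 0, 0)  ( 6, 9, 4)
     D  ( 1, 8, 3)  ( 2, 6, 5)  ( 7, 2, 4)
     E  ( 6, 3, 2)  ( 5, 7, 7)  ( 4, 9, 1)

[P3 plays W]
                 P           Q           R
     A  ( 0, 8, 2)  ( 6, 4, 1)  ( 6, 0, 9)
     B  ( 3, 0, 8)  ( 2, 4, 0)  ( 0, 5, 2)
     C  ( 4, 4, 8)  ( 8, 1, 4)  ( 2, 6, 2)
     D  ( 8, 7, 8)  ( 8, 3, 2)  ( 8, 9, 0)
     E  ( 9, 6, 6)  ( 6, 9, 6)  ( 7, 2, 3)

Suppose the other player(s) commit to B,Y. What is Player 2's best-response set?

BR_2 = {Q,R}

u_2(P vs B,Y) = 6
u_2(Q vs B,Y) = 8
u_2(R vs B,Y) = 8
max payoff 8 at {Q,R}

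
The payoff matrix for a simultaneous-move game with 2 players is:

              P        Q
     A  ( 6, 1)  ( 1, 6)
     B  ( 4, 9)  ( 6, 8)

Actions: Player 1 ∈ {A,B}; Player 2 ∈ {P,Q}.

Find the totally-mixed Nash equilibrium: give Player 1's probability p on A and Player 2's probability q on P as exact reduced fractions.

(p,q) = (1/6, 5/7)

P1 indiff ⇒ q·6+(1-q)·1 = q·4+(1-q)·6 ⇒ q(2) = (1-q)(5) ⇒ q = 5/7
P2 indiff ⇒ p·1+(1-p)·9 = p·6+(1-p)·8 ⇒ p(-5) = (1-p)(-1) ⇒ p = 1/6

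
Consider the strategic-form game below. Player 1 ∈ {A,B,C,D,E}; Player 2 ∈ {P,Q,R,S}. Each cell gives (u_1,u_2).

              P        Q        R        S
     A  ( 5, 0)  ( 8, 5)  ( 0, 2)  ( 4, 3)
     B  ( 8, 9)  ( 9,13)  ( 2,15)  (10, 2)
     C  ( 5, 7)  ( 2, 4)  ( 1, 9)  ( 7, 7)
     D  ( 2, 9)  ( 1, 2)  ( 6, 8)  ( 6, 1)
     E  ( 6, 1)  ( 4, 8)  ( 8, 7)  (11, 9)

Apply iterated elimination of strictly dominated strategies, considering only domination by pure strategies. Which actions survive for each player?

IESDS → P1:{B,E} P2:{Q,R,S}

P1 drop A (B beats it: P:8>5 Q:9>8 R:2>0 S:10>4)
P1 drop C (B beats it: P:8>5 Q:9>2 R:2>1 S:10>7)
P1 drop D (E beats it: P:6>2 Q:4>1 R:8>6 S:11>6)
P2 drop P (Q beats it: B:13>9 E:8>1)
P1→{B,E} P2→{Q,R,S}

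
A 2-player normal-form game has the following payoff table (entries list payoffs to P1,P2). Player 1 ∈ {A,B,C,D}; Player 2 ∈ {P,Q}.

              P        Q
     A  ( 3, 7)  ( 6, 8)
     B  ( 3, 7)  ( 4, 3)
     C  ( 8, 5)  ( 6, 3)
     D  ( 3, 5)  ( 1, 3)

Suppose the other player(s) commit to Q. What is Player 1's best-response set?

u_1(A vs Q) = 6
u_1(B vs Q) = 4
u_1(C vs Q) = 6
u_1(D vs Q) = 1
max payoff 6 at {A,C}

BR_1 = {A,C}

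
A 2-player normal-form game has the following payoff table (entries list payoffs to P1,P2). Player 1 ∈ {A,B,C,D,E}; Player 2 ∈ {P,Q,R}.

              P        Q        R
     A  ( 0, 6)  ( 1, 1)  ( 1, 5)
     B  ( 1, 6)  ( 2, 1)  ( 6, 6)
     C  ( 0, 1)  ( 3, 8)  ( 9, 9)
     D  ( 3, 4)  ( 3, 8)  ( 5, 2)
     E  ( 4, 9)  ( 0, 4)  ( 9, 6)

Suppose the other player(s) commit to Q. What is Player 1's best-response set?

P1 best: {C,D}

u_1(A vs Q) = 1
u_1(B vs Q) = 2
u_1(C vs Q) = 3
u_1(D vs Q) = 3
u_1(E vs Q) = 0
max payoff 3 at {C,D}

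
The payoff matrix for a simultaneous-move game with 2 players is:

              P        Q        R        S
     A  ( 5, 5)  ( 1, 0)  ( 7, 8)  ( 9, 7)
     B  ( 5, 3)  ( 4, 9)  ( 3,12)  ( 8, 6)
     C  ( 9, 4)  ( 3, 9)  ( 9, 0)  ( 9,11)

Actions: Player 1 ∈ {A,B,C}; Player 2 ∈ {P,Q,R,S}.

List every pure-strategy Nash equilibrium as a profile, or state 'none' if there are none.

(A,P): not NE [P1→C gives 9>5; P2→R gives 8>5]
(A,Q): not NE [P1→B gives 4>1; P2→R gives 8>0]
(A,R): not NE [P1→C gives 9>7]
(A,S): not NE [P2→R gives 8>7]
(B,P): not NE [P1→C gives 9>5; P2→R gives 12>3]
(B,Q): not NE [P2→R gives 12>9]
(B,R): not NE [P1→C gives 9>3]
(B,S): not NE [P1→C gives 9>8; P2→R gives 12>6]
(C,P): not NE [P2→S gives 11>4]
(C,Q): not NE [P1→B gives 4>3; P2→S gives 11>9]
(C,R): not NE [P2→S gives 11>0]
(C,S): NE

NE set: (C,S)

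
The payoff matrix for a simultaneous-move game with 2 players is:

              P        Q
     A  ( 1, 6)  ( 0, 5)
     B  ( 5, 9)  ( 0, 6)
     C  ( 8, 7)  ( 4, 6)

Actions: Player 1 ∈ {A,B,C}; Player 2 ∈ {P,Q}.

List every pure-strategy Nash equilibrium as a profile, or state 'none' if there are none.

Nash profiles: (C,P)

(A,P): not NE [P1→C gives 8>1]
(A,Q): not NE [P1→C gives 4>0; P2→P gives 6>5]
(B,P): not NE [P1→C gives 8>5]
(B,Q): not NE [P1→C gives 4>0; P2→P gives 9>6]
(C,P): NE
(C,Q): not NE [P2→P gives 7>6]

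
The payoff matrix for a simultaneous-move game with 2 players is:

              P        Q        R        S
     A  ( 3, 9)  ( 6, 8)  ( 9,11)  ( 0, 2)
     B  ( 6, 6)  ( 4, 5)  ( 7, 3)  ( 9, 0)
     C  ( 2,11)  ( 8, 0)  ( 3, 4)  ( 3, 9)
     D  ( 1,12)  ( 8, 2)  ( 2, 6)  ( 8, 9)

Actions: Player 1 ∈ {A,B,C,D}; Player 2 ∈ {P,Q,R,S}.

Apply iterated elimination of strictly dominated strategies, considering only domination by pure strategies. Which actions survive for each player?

P2 drop Q (P beats it: A:9>8 B:6>5 C:11>0 D:12>2)
P1 drop C (B beats it: P:6>2 R:7>3 S:9>3)
P1 drop D (B beats it: P:6>1 R:7>2 S:9>8)
P2 drop S (P beats it: A:9>2 B:6>0)
P1→{A,B} P2→{P,R}

IESDS → P1:{A,B} P2:{P,R}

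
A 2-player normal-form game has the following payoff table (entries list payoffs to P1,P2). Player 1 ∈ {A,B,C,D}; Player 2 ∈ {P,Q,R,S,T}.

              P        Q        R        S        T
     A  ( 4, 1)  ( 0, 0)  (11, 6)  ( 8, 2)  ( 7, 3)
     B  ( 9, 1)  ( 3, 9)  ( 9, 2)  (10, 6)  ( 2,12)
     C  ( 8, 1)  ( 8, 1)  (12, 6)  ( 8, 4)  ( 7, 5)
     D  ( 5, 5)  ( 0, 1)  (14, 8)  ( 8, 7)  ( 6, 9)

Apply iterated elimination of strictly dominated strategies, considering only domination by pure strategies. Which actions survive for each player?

Survivors P1:{A,C,D} P2:{R,T}

P2 drop P (R beats it: A:6>1 B:2>1 C:6>1 D:8>5)
P2 drop Q (T beats it: A:3>0 B:12>9 C:5>1 D:9>1)
P2 drop S (T beats it: A:3>2 B:12>6 C:5>4 D:9>7)
P1 drop B (A beats it: R:11>9 T:7>2)
P1→{A,C,D} P2→{R,T}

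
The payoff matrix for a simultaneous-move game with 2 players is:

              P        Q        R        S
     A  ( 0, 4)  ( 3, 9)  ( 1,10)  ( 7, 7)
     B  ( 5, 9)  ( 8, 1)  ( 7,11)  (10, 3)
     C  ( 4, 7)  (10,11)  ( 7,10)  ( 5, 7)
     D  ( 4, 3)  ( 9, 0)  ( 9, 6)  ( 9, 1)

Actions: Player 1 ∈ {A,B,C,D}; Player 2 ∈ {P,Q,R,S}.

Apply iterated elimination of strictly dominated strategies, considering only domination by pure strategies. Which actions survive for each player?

IESDS → P1:{C,D} P2:{Q,R}

P1 drop A (B beats it: P:5>0 Q:8>3 R:7>1 S:10>7)
P2 drop P (R beats it: B:11>9 C:10>7 D:6>3)
P2 drop S (R beats it: B:11>3 C:10>7 D:6>1)
P1 drop B (D beats it: Q:9>8 R:9>7)
P1→{C,D} P2→{Q,R}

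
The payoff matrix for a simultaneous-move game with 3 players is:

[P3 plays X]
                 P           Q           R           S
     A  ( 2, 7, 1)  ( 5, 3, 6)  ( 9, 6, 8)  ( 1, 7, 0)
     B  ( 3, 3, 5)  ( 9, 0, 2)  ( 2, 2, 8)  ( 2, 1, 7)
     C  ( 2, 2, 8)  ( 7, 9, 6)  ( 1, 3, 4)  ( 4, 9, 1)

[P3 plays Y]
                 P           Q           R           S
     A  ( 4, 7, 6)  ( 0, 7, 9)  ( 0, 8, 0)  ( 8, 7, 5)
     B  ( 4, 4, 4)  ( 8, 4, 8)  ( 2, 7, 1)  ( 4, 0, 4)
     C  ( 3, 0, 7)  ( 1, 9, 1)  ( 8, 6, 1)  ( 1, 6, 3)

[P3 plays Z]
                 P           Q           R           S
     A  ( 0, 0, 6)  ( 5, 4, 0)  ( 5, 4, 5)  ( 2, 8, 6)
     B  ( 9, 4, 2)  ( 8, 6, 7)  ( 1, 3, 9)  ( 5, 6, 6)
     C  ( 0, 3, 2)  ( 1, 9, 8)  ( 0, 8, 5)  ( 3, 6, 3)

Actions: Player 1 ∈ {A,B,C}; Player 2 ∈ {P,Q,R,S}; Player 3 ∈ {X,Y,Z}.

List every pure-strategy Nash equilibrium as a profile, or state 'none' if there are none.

(A,P,X): not NE [P1→B gives 3>2; P3→Z gives 6>1]
(A,P,Y): not NE [P2→R gives 8>7]
(A,P,Z): not NE [P1→B gives 9>0; P2→S gives 8>0]
(A,Q,X): not NE [P1→B gives 9>5; P2→S gives 7>3; P3→Y gives 9>6]
(A,Q,Y): not NE [P1→B gives 8>0; P2→R gives 8>7]
(A,Q,Z): not NE [P1→B gives 8>5; P2→S gives 8>4; P3→Y gives 9>0]
(A,R,X): not NE [P2→S gives 7>6]
(A,R,Y): not NE [P1→C gives 8>0; P3→X gives 8>0]
(A,R,Z): not NE [P2→S gives 8>4; P3→X gives 8>5]
(A,S,X): not NE [P1→C gives 4>1; P3→Z gives 6>0]
(A,S,Y): not NE [P2→R gives 8>7; P3→Z gives 6>5]
(A,S,Z): not NE [P1→B gives 5>2]
(B,P,X): NE
(B,P,Y): not NE [P2→R gives 7>4; P3→X gives 5>4]
(B,P,Z): not NE [P2→S gives 6>4; P3→X gives 5>2]
(B,Q,X): not NE [P2→P gives 3>0; P3→Y gives 8>2]
(B,Q,Y): not NE [P2→R gives 7>4]
(B,Q,Z): not NE [P3→Y gives 8>7]
(B,R,X): not NE [P1→A gives 9>2; P2→P gives 3>2; P3→Z gives 9>8]
(B,R,Y): not NE [P1→C gives 8>2; P3→Z gives 9>1]
(B,R,Z): not NE [P1→A gives 5>1; P2→S gives 6>3]
(B,S,X): not NE [P1→C gives 4>2; P2→P gives 3>1]
(B,S,Y): not NE [P1→A gives 8>4; P2→R gives 7>0; P3→X gives 7>4]
(B,S,Z): not NE [P3→X gives 7>6]
(C,P,X): not NE [P1→B gives 3>2; P2→S gives 9>2]
(C,P,Y): not NE [P1→B gives 4>3; P2→Q gives 9>0; P3→X gives 8>7]
(C,P,Z): not NE [P1→B gives 9>0; P2→Q gives 9>3; P3→X gives 8>2]
(C,Q,X): not NE [P1→B gives 9>7; P3→Z gives 8>6]
(C,Q,Y): not NE [P1→B gives 8>1; P3→Z gives 8>1]
(C,Q,Z): not NE [P1→B gives 8>1]
(C,R,X): not NE [P1→A gives 9>1; P2→S gives 9>3; P3→Z gives 5>4]
(C,R,Y): not NE [P2→Q gives 9>6; P3→Z gives 5>1]
(C,R,Z): not NE [P1→A gives 5>0; P2→Q gives 9>8]
(C,S,X): not NE [P3→Z gives 3>1]
(C,S,Y): not NE [P1→A gives 8>1; P2→Q gives 9>6]
(C,S,Z): not NE [P1→B gives 5>3; P2→Q gives 9>6]

Nash profiles: (B,P,X)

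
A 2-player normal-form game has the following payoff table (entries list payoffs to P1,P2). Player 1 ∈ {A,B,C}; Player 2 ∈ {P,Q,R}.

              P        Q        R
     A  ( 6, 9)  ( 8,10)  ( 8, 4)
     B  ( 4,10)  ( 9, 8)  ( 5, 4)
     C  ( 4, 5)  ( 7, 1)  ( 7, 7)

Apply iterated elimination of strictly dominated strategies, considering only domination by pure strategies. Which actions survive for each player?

P1 drop C (A beats it: P:6>4 Q:8>7 R:8>7)
P2 drop R (P beats it: A:9>4 B:10>4)
P1→{A,B} P2→{P,Q}

Remaining: P1:{A,B} P2:{P,Q}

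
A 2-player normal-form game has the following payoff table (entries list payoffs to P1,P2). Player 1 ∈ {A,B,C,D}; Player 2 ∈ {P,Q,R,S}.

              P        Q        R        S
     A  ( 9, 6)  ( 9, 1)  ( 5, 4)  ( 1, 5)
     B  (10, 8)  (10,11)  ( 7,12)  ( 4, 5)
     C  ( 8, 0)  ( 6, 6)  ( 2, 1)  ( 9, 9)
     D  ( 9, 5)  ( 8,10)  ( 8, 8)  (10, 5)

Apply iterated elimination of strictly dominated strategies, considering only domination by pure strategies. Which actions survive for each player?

IESDS → P1:{B,D} P2:{Q,R}

P1 drop A (B beats it: P:10>9 Q:10>9 R:7>5 S:4>1)
P1 drop C (D beats it: P:9>8 Q:8>6 R:8>2 S:10>9)
P2 drop P (Q beats it: B:11>8 D:10>5)
P2 drop S (Q beats it: B:11>5 D:10>5)
P1→{B,D} P2→{Q,R}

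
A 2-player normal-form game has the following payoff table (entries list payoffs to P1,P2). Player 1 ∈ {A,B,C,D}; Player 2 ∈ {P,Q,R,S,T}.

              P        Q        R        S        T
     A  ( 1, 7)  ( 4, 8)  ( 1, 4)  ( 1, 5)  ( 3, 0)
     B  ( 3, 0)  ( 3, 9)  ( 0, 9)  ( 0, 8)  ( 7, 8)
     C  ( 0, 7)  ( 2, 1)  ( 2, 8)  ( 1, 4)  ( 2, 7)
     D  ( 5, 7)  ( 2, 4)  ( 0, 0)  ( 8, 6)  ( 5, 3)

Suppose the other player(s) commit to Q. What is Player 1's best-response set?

BR_1 = {A}

u_1(A vs Q) = 4
u_1(B vs Q) = 3
u_1(C vs Q) = 2
u_1(D vs Q) = 2
max payoff 4 at {A}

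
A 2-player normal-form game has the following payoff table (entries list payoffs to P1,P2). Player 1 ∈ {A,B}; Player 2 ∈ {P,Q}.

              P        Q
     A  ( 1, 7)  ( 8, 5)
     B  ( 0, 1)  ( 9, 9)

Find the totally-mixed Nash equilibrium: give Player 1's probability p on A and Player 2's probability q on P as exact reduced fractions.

p=4/5, q=1/2

P1 indiff ⇒ q·1+(1-q)·8 = q·0+(1-q)·9 ⇒ q(1) = (1-q)(1) ⇒ q = 1/2
P2 indiff ⇒ p·7+(1-p)·1 = p·5+(1-p)·9 ⇒ p(2) = (1-p)(8) ⇒ p = 4/5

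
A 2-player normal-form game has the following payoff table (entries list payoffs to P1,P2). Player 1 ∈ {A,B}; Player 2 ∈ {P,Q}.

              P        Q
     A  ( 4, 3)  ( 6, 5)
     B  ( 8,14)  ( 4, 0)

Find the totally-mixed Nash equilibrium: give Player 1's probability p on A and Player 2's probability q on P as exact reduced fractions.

(p,q) = (7/8, 1/3)

P1 indiff ⇒ q·4+(1-q)·6 = q·8+(1-q)·4 ⇒ q(-4) = (1-q)(-2) ⇒ q = 1/3
P2 indiff ⇒ p·3+(1-p)·14 = p·5+(1-p)·0 ⇒ p(-2) = (1-p)(-14) ⇒ p = 7/8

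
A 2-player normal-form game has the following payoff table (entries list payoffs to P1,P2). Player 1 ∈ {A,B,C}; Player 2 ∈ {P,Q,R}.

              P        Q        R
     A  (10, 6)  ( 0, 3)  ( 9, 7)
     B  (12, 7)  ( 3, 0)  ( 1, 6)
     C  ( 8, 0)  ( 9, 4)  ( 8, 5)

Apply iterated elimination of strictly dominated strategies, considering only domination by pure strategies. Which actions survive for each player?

P2 drop Q (R beats it: A:7>3 B:6>0 C:5>4)
P1 drop C (A beats it: P:10>8 R:9>8)
P1→{A,B} P2→{P,R}

Survivors P1:{A,B} P2:{P,R}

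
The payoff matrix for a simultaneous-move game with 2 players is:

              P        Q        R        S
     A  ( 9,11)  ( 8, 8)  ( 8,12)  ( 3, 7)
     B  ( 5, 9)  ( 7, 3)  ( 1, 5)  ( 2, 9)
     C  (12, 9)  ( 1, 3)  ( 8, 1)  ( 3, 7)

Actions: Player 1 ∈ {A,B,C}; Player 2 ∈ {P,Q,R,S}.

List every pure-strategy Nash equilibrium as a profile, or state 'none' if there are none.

(A,P): not NE [P1→C gives 12>9; P2→R gives 12>11]
(A,Q): not NE [P2→R gives 12>8]
(A,R): NE
(A,S): not NE [P2→R gives 12>7]
(B,P): not NE [P1→C gives 12>5]
(B,Q): not NE [P1→A gives 8>7; P2→S gives 9>3]
(B,R): not NE [P1→C gives 8>1; P2→S gives 9>5]
(B,S): not NE [P1→C gives 3>2]
(C,P): NE
(C,Q): not NE [P1→A gives 8>1; P2→P gives 9>3]
(C,R): not NE [P2→P gives 9>1]
(C,S): not NE [P2→P gives 9>7]

PSNE = {(A,R), (C,P)}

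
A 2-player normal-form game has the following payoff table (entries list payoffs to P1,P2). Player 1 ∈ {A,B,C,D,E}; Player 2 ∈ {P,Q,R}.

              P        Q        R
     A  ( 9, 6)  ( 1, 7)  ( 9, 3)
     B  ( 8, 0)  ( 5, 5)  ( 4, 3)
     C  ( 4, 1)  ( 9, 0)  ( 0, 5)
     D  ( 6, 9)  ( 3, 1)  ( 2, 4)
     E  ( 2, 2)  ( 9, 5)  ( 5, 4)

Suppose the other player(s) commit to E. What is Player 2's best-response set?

BR_2 = {Q}

u_2(P vs E) = 2
u_2(Q vs E) = 5
u_2(R vs E) = 4
max payoff 5 at {Q}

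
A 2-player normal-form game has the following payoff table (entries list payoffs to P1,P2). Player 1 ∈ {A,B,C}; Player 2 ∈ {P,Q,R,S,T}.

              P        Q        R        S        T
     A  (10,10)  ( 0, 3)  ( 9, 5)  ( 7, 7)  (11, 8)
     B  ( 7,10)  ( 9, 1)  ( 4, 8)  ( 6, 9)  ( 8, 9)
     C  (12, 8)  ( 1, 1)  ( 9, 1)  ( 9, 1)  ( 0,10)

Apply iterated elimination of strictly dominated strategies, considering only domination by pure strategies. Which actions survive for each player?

P2 drop Q (P beats it: A:10>3 B:10>1 C:8>1)
P1 drop B (A beats it: P:10>7 R:9>4 S:7>6 T:11>8)
P2 drop R (P beats it: A:10>5 C:8>1)
P2 drop S (P beats it: A:10>7 C:8>1)
P1→{A,C} P2→{P,T}

Survivors P1:{A,C} P2:{P,T}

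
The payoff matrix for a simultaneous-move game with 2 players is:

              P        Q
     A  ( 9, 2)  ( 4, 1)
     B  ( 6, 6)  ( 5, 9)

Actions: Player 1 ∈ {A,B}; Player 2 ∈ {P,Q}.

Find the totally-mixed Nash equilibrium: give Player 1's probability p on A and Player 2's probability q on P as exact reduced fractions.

p=3/4, q=1/4

P1 indiff ⇒ q·9+(1-q)·4 = q·6+(1-q)·5 ⇒ q(3) = (1-q)(1) ⇒ q = 1/4
P2 indiff ⇒ p·2+(1-p)·6 = p·1+(1-p)·9 ⇒ p(1) = (1-p)(3) ⇒ p = 3/4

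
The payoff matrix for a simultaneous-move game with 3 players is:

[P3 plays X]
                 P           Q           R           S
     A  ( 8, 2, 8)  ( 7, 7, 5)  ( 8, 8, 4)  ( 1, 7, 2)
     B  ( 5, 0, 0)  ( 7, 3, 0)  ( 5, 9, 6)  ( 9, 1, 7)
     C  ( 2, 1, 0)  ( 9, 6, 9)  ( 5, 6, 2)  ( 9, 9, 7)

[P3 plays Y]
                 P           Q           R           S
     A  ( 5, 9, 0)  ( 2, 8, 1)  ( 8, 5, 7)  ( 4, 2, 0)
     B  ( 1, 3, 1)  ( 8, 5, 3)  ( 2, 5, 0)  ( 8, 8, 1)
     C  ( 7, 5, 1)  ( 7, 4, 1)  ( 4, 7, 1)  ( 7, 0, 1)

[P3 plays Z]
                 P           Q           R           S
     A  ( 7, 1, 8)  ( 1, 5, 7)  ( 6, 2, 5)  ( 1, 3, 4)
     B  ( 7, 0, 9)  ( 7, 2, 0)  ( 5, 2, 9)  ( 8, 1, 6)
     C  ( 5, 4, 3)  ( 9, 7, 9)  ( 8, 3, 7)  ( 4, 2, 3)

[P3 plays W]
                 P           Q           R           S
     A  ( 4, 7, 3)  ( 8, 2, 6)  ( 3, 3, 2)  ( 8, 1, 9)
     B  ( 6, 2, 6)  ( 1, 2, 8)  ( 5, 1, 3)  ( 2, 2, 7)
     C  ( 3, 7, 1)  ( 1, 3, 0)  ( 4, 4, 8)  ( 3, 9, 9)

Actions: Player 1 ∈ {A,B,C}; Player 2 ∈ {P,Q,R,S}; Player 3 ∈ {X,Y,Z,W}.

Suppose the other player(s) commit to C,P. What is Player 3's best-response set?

u_3(X vs C,P) = 0
u_3(Y vs C,P) = 1
u_3(Z vs C,P) = 3
u_3(W vs C,P) = 1
max payoff 3 at {Z}

BR_3 = {Z}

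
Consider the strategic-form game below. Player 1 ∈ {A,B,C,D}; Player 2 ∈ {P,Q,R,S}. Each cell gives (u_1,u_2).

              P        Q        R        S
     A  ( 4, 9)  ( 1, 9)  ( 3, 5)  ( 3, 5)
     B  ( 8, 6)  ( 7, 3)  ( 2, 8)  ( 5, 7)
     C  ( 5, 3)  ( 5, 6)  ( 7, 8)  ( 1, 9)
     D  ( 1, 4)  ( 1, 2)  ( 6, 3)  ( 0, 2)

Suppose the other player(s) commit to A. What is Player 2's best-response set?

argmax u_2 = {P,Q}

u_2(P vs A) = 9
u_2(Q vs A) = 9
u_2(R vs A) = 5
u_2(S vs A) = 5
max payoff 9 at {P,Q}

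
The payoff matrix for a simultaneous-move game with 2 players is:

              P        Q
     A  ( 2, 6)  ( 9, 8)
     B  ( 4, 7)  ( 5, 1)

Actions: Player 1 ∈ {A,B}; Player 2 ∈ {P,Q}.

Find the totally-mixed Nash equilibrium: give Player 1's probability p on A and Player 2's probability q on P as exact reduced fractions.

P1 mixes 3/4 on A; P2 mixes 2/3 on P

P1 indiff ⇒ q·2+(1-q)·9 = q·4+(1-q)·5 ⇒ q(-2) = (1-q)(-4) ⇒ q = 2/3
P2 indiff ⇒ p·6+(1-p)·7 = p·8+(1-p)·1 ⇒ p(-2) = (1-p)(-6) ⇒ p = 3/4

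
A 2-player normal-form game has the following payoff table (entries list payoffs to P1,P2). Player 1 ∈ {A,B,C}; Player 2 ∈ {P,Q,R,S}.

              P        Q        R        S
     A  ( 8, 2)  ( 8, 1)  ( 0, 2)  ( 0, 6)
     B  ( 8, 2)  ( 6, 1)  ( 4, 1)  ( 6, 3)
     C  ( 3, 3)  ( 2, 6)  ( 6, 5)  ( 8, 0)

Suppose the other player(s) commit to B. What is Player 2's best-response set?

argmax u_2 = {S}

u_2(P vs B) = 2
u_2(Q vs B) = 1
u_2(R vs B) = 1
u_2(S vs B) = 3
max payoff 3 at {S}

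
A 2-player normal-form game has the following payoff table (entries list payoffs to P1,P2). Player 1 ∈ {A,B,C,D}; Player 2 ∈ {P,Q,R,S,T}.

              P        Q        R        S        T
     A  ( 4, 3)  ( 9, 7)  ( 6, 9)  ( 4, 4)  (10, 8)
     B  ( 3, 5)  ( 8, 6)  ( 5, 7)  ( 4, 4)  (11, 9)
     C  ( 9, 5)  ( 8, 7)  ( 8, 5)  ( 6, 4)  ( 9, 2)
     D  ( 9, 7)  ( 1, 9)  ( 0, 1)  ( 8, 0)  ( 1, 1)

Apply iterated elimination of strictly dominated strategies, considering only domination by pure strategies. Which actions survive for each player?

P2 drop P (Q beats it: A:7>3 B:6>5 C:7>5 D:9>7)
P2 drop S (Q beats it: A:7>4 B:6>4 C:7>4 D:9>0)
P1 drop D (A beats it: Q:9>1 R:6>0 T:10>1)
P1→{A,B,C} P2→{Q,R,T}

Survivors P1:{A,B,C} P2:{Q,R,T}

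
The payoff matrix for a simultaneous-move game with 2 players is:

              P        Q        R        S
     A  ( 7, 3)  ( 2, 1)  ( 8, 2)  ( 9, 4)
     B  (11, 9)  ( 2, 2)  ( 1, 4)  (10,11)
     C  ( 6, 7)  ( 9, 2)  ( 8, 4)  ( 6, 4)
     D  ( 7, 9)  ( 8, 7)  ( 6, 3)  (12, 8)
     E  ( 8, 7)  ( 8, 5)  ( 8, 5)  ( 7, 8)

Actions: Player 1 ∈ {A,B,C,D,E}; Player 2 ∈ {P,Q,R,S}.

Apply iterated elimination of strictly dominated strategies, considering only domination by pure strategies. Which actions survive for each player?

P2 drop Q (P beats it: A:3>1 B:9>2 C:7>2 D:9>7 E:7>5)
P2 drop R (P beats it: A:3>2 B:9>4 C:7>4 D:9>3 E:7>5)
P1 drop A (B beats it: P:11>7 S:10>9)
P1 drop C (B beats it: P:11>6 S:10>6)
P1 drop E (B beats it: P:11>8 S:10>7)
P1→{B,D} P2→{P,S}

IESDS → P1:{B,D} P2:{P,S}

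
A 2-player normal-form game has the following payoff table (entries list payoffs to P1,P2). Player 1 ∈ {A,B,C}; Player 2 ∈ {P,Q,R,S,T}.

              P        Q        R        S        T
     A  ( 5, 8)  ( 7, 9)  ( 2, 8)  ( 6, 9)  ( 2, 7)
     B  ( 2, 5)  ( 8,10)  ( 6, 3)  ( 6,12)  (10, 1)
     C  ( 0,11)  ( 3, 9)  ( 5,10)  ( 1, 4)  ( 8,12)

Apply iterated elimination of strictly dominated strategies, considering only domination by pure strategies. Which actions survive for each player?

IESDS → P1:{A,B} P2:{Q,S}

P1 drop C (B beats it: P:2>0 Q:8>3 R:6>5 S:6>1 T:10>8)
P2 drop P (Q beats it: A:9>8 B:10>5)
P2 drop R (Q beats it: A:9>8 B:10>3)
P2 drop T (Q beats it: A:9>7 B:10>1)
P1→{A,B} P2→{Q,S}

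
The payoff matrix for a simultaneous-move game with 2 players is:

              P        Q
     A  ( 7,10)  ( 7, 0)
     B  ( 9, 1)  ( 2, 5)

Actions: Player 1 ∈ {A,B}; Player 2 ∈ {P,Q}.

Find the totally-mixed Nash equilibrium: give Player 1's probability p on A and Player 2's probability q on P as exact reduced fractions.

P1 indiff ⇒ q·7+(1-q)·7 = q·9+(1-q)·2 ⇒ q(-2) = (1-q)(-5) ⇒ q = 5/7
P2 indiff ⇒ p·10+(1-p)·1 = p·0+(1-p)·5 ⇒ p(10) = (1-p)(4) ⇒ p = 2/7

p=2/7, q=5/7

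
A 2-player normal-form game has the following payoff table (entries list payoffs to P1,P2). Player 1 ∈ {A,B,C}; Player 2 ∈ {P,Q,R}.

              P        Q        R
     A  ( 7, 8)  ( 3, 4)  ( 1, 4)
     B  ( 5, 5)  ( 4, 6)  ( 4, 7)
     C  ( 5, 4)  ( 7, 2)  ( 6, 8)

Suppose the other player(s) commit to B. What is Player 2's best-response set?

BR_2 = {R}

u_2(P vs B) = 5
u_2(Q vs B) = 6
u_2(R vs B) = 7
max payoff 7 at {R}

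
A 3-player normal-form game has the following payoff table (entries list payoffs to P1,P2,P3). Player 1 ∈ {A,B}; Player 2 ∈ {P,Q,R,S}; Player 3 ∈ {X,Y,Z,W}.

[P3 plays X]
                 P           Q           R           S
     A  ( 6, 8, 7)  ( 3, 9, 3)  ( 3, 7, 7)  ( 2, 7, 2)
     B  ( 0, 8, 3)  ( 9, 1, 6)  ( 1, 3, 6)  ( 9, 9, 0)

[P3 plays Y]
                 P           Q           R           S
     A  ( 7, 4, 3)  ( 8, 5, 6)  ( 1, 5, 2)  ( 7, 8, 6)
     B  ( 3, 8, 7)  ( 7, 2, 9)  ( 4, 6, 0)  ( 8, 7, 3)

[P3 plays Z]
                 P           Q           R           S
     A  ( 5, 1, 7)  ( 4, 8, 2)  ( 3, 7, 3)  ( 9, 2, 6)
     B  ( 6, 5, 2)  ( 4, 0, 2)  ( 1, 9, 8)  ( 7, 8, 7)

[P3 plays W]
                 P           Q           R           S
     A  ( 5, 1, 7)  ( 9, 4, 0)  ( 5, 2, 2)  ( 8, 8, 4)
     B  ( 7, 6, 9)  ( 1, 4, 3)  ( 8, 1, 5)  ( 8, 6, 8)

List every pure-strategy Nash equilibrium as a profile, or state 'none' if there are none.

PSNE = {(B,P,W), (B,S,W)}

(A,P,X): not NE [P2→Q gives 9>8]
(A,P,Y): not NE [P2→S gives 8>4; P3→W gives 7>3]
(A,P,Z): not NE [P1→B gives 6>5; P2→Q gives 8>1]
(A,P,W): not NE [P1→B gives 7>5; P2→S gives 8>1]
(A,Q,X): not NE [P1→B gives 9>3; P3→Y gives 6>3]
(A,Q,Y): not NE [P2→S gives 8>5]
(A,Q,Z): not NE [P3→Y gives 6>2]
(A,Q,W): not NE [P2→S gives 8>4; P3→Y gives 6>0]
(A,R,X): not NE [P2→Q gives 9>7]
(A,R,Y): not NE [P1→B gives 4>1; P2→S gives 8>5; P3→X gives 7>2]
(A,R,Z): not NE [P2→Q gives 8>7; P3→X gives 7>3]
(A,R,W): not NE [P1→B gives 8>5; P2→S gives 8>2; P3→X gives 7>2]
(A,S,X): not NE [P1→B gives 9>2; P2→Q gives 9>7; P3→Z gives 6>2]
(A,S,Y): not NE [P1→B gives 8>7]
(A,S,Z): not NE [P2→Q gives 8>2]
(A,S,W): not NE [P3→Z gives 6>4]
(B,P,X): not NE [P1→A gives 6>0; P2→S gives 9>8; P3→W gives 9>3]
(B,P,Y): not NE [P1→A gives 7>3; P3→W gives 9>7]
(B,P,Z): not NE [P2→R gives 9>5; P3→W gives 9>2]
(B,P,W): NE
(B,Q,X): not NE [P2→S gives 9>1; P3→Y gives 9>6]
(B,Q,Y): not NE [P1→A gives 8>7; P2→P gives 8>2]
(B,Q,Z): not NE [P2→R gives 9>0; P3→Y gives 9>2]
(B,Q,W): not NE [P1→A gives 9>1; P2→S gives 6>4; P3→Y gives 9>3]
(B,R,X): not NE [P1→A gives 3>1; P2→S gives 9>3; P3→Z gives 8>6]
(B,R,Y): not NE [P2→P gives 8>6; P3→Z gives 8>0]
(B,R,Z): not NE [P1→A gives 3>1]
(B,R,W): not NE [P2→S gives 6>1; P3→Z gives 8>5]
(B,S,X): not NE [P3→W gives 8>0]
(B,S,Y): not NE [P2→P gives 8>7; P3→W gives 8>3]
(B,S,Z): not NE [P1→A gives 9>7; P2→R gives 9>8; P3→W gives 8>7]
(B,S,W): NE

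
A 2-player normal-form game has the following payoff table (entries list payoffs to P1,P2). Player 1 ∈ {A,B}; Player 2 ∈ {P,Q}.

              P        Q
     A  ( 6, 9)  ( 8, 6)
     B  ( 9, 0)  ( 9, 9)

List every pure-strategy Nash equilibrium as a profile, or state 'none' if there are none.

Nash profiles: (B,Q)

(A,P): not NE [P1→B gives 9>6]
(A,Q): not NE [P1→B gives 9>8; P2→P gives 9>6]
(B,P): not NE [P2→Q gives 9>0]
(B,Q): NE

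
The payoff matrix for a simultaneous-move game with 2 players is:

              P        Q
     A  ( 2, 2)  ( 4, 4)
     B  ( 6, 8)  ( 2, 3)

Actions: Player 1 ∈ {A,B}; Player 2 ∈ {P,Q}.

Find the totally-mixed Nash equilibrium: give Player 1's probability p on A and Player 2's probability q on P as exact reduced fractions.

P1 indiff ⇒ q·2+(1-q)·4 = q·6+(1-q)·2 ⇒ q(-4) = (1-q)(-2) ⇒ q = 1/3
P2 indiff ⇒ p·2+(1-p)·8 = p·4+(1-p)·3 ⇒ p(-2) = (1-p)(-5) ⇒ p = 5/7

P1 mixes 5/7 on A; P2 mixes 1/3 on P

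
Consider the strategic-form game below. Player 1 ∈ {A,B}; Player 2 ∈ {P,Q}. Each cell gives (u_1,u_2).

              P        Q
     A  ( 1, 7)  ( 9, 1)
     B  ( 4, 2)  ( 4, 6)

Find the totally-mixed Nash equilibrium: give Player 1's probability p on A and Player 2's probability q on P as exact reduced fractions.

p=2/5, q=5/8

P1 indiff ⇒ q·1+(1-q)·9 = q·4+(1-q)·4 ⇒ q(-3) = (1-q)(-5) ⇒ q = 5/8
P2 indiff ⇒ p·7+(1-p)·2 = p·1+(1-p)·6 ⇒ p(6) = (1-p)(4) ⇒ p = 2/5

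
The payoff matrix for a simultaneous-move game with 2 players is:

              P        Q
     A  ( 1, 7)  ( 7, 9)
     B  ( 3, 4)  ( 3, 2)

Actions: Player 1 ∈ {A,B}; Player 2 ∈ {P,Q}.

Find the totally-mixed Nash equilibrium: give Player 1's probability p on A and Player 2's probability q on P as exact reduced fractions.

P1 mixes 1/2 on A; P2 mixes 2/3 on P

P1 indiff ⇒ q·1+(1-q)·7 = q·3+(1-q)·3 ⇒ q(-2) = (1-q)(-4) ⇒ q = 2/3
P2 indiff ⇒ p·7+(1-p)·4 = p·9+(1-p)·2 ⇒ p(-2) = (1-p)(-2) ⇒ p = 1/2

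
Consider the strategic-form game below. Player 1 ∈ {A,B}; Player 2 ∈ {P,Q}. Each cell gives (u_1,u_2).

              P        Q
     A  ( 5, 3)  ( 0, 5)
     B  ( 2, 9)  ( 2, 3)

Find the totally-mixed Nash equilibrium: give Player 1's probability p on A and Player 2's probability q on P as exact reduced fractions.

P1 indiff ⇒ q·5+(1-q)·0 = q·2+(1-q)·2 ⇒ q(3) = (1-q)(2) ⇒ q = 2/5
P2 indiff ⇒ p·3+(1-p)·9 = p·5+(1-p)·3 ⇒ p(-2) = (1-p)(-6) ⇒ p = 3/4

(p,q) = (3/4, 2/5)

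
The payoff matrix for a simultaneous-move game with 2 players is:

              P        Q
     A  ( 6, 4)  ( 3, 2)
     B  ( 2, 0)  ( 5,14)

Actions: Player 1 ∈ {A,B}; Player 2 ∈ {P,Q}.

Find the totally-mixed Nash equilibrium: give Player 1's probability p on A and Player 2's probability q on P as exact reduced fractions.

P1 indiff ⇒ q·6+(1-q)·3 = q·2+(1-q)·5 ⇒ q(4) = (1-q)(2) ⇒ q = 1/3
P2 indiff ⇒ p·4+(1-p)·0 = p·2+(1-p)·14 ⇒ p(2) = (1-p)(14) ⇒ p = 7/8

(p,q) = (7/8, 1/3)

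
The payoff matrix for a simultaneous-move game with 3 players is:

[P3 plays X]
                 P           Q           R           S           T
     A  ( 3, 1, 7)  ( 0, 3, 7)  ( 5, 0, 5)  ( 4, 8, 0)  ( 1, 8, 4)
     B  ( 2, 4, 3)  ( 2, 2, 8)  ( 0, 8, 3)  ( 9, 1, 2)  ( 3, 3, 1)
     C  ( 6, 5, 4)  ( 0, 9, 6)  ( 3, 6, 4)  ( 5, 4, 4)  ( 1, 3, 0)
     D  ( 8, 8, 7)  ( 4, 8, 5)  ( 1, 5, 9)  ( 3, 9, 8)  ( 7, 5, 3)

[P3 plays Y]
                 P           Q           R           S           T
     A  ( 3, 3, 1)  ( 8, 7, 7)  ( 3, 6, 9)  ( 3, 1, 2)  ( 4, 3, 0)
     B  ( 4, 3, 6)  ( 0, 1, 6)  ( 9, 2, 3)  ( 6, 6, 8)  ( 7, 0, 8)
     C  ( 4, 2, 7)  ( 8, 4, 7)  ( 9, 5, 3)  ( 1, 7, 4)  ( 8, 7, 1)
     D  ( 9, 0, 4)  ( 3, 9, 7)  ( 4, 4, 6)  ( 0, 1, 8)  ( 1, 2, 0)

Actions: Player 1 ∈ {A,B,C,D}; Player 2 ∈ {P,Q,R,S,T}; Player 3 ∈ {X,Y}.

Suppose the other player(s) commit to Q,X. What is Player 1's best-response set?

argmax u_1 = {D}

u_1(A vs Q,X) = 0
u_1(B vs Q,X) = 2
u_1(C vs Q,X) = 0
u_1(D vs Q,X) = 4
max payoff 4 at {D}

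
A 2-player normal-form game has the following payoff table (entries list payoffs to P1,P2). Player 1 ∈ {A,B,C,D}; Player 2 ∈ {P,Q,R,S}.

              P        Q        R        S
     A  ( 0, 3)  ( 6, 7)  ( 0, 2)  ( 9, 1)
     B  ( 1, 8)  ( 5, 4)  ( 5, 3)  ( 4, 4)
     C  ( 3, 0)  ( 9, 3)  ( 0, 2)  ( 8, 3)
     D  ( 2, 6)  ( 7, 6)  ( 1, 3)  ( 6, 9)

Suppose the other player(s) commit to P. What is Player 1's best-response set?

u_1(A vs P) = 0
u_1(B vs P) = 1
u_1(C vs P) = 3
u_1(D vs P) = 2
max payoff 3 at {C}

P1 best: {C}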